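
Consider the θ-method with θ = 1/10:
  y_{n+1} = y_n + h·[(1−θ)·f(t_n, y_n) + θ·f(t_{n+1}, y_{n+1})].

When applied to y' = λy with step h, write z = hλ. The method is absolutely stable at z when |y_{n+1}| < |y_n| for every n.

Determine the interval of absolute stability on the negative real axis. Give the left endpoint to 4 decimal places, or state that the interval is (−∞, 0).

With y'=λy (z=hλ):
  y_{n+1} = y_n + z·[9/10·y_n + 1/10·y_{n+1}] ⇒ (1 − 1/10z)y_{n+1} = (1 + 9/10z)y_n
  R(z) = (1 + 9/10z)/(1 − 1/10z).

Need |R(x)|<1, x<0.
x=-0.87: |R|=0.1996
R=−1: 1+9/10x = −1+1/10x ⇒ -4/5x=2 ⇒ x=2/(-4/5)=-2.5000
Confirm numerically:
  x=-2.367: |R|=0.91396 <1
  x=-1.706: |R|=0.45737 <1
  x=-1.557: |R|=0.34724 <1
  x=-2.806: |R|=1.19116 >1
  x=-2.658: |R|=1.09986 >1
Interval (-2.5000, 0).

z∈(-2.5000,0).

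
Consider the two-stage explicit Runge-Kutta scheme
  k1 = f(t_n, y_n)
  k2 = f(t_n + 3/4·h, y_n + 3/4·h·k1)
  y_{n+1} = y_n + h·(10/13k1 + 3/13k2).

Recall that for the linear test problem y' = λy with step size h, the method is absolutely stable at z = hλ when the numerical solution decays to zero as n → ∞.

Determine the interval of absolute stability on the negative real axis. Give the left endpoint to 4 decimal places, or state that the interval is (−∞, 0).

With y'=λy (z=hλ):
  k1=λy_n ⇒ h·k1=z·y_n;  k2=λ(1+3/4z)y_n ⇒ h·k2=z(1+3/4z)y_n
  y_{n+1}/y_n = 1 + 10/13z + 3/13z(1+3/4z) = 1 + z + 9/52z²
  ⇒ R(z) = 1 + z + 9/52z².

Need |R(x)|<1, x<0.
x=-0.5: |R|=0.5433
R=1: x+9/52x²=0 ⇒ x=−52/9=-5.7778; min R=1−1/(4·9/52)=-0.4444>−1
Confirm numerically:
  x=-4.369: |R|=0.06528 <1
  x=-3.500: |R|=0.37981 <1
  x=-3.238: |R|=0.42335 <1
  x=-2.636: |R|=0.43338 <1
  x=-6.321: |R|=1.59430 >1
  x=-6.184: |R|=1.43478 >1
  x=-6.007: |R|=1.23832 >1
So |R|<1 on (-5.7778, 0).

z∈(-5.7778,0).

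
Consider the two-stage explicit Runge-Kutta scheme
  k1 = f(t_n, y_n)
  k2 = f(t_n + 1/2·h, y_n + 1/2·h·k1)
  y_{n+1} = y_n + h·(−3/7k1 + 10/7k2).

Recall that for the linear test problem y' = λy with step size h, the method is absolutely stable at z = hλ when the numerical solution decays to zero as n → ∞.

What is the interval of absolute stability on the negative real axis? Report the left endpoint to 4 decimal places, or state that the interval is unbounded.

Set f=λy, z=hλ:
  k1=λy_n ⇒ h·k1=z·y_n;  k2=λ(1+1/2z)y_n ⇒ h·k2=z(1+1/2z)y_n
  y_{n+1}/y_n = 1 − 3/7z + 10/7z(1+1/2z) = 1 + z + 5/7z²
  so R(z) = 1 + z + 5/7z².

Solve |R(x)|<1 on ℝ⁻.
x=-1.31: |R|=0.9158
R=1: x+5/7x²=0 ⇒ x=−7/5=-1.4000; min R=1−1/(4·5/7)=0.6500>−1
Confirm numerically:
  x=-1.302: |R|=0.90886 <1
  x=-1.211: |R|=0.83652 <1
  x=-0.820: |R|=0.66029 <1
  x=-0.754: |R|=0.65208 <1
  x=-1.855: |R|=1.60288 >1
  x=-1.727: |R|=1.40338 >1
  x=-1.571: |R|=1.19189 >1
So |R|<1 on (-1.4000, 0).

(-1.4000, 0).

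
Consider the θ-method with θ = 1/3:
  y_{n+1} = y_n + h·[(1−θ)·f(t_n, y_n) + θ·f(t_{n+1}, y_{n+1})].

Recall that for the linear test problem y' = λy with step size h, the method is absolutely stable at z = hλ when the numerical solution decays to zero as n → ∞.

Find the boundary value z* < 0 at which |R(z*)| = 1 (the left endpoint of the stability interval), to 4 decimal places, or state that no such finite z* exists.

With y'=λy (z=hλ):
  y_{n+1} = y_n + z·[2/3·y_n + 1/3·y_{n+1}] ⇒ (1 − 1/3z)y_{n+1} = (1 + 2/3z)y_n
  R(z) = (1 + 2/3z)/(1 − 1/3z).

Need |R(x)|<1, x<0.
x=-0.35: |R|=0.6866
R=−1: 1+2/3x = −1+1/3x ⇒ -1/3x=2 ⇒ x=2/(-1/3)=-6.0000
Confirm numerically:
  x=-5.510: |R|=0.94242 <1
  x=-4.801: |R|=0.84630 <1
  x=-3.354: |R|=0.58357 <1
  x=-6.370: |R|=1.03949 >1
  x=-6.273: |R|=1.02944 >1
  x=-6.062: |R|=1.00684 >1
Interval (-6.0000, 0).

z* = -6.0000.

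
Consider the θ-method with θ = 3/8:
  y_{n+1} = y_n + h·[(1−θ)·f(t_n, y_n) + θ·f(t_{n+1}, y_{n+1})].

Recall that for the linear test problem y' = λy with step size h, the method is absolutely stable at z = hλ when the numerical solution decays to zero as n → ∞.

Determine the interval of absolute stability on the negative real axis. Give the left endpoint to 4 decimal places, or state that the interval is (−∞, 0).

z∈(-8.0000,0).

Test eqn y'=λy, z=hλ:
  y_{n+1} = y_n + z·[5/8·y_n + 3/8·y_{n+1}] ⇒ (1 − 3/8z)y_{n+1} = (1 + 5/8z)y_n
  so R(z) = (1 + 5/8z)/(1 − 3/8z).

Solve |R(x)|<1 on ℝ⁻.
x=-1.7: |R|=0.0382
R=−1: 1+5/8x = −1+3/8x ⇒ -1/4x=2 ⇒ x=2/(-1/4)=-8.0000
Confirm numerically:
  x=-7.431: |R|=0.96243 <1
  x=-5.970: |R|=0.84330 <1
  x=-5.902: |R|=0.83677 <1
  x=-4.726: |R|=0.70475 <1
  x=-8.533: |R|=1.03173 >1
  x=-8.420: |R|=1.02526 >1
  x=-8.328: |R|=1.01989 >1
So |R|<1 on (-8.0000, 0).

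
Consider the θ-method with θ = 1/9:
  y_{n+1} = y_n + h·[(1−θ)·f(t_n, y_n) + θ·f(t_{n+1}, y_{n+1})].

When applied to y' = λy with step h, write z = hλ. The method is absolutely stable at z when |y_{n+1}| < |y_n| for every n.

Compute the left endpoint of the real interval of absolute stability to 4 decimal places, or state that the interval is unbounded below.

left endpoint -2.5714.

With y'=λy (z=hλ):
  y_{n+1} = y_n + z·[8/9·y_n + 1/9·y_{n+1}] ⇒ (1 − 1/9z)y_{n+1} = (1 + 8/9z)y_n
  ⇒ R(z) = (1 + 8/9z)/(1 − 1/9z).

Find x<0 with |R(x)|<1.
x=-0.63: |R|=0.4112
R=−1: 1+8/9x = −1+1/9x ⇒ -7/9x=2 ⇒ x=2/(-7/9)=-2.5714
Confirm numerically:
  x=-2.403: |R|=0.89661 <1
  x=-2.172: |R|=0.74973 <1
  x=-1.824: |R|=0.51663 <1
  x=-1.423: |R|=0.22872 <1
  x=-3.152: |R|=1.33443 >1
  x=-3.058: |R|=1.28247 >1
Stable set (-2.5714, 0).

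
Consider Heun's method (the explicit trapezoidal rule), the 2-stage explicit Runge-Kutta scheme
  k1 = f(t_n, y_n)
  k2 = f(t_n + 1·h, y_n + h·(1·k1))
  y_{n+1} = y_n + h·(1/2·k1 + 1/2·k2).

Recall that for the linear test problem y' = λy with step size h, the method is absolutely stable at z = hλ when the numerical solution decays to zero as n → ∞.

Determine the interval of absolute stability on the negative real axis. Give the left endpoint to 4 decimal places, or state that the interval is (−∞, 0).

(-2.0000, 0).

With y'=λy (z=hλ):
  order 2, 2-stage ⇒ R(z)=1+z+z^2/2
  (e.g. R(-1.16)=0.51280, |R|=0.51280)

Need |R(x)|<1, x<0.
x=-1.16: |R|=0.5128
|R(-2.31)|=1.3580 |R(-0.62)|=0.5722 |R(-0.52)|=0.6152
Bisect:
  x_lo=-2.4128 |R|=1.4980  x_hi=-0.3568 |R|=0.7069
  mid=-1.38479 |R|=0.57403 →hi
  mid=-1.89881 |R|=0.90393 →hi
  mid=-2.15582 |R|=1.16796 →lo
  mid=-2.02731 |R|=1.02769 →lo
  mid=-1.96306 |R|=0.96374 →hi
  mid=-1.99519 |R|=0.99520 →hi
  mid=-2.01125 |R|=1.01131 →lo
  mid=-2.00322 |R|=1.00322 →lo
  mid=-1.99920 |R|=0.99920 →hi
  ...
  [-2.00008,-1.99996] ⇒ x*=-2.0000
Stable set (-2.0000, 0).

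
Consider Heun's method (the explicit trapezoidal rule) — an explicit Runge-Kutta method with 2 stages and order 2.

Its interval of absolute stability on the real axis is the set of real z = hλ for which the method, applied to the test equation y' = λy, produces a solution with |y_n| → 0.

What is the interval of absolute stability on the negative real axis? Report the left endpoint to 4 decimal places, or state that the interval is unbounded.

On y'=λy, z=hλ:
  order 2, 2-stage ⇒ R(z)=1+z+z^2/2
  (e.g. R(-0.32)=0.73120, |R|=0.73120)

Boundary: |R(x)|=1, x<0.
x=-0.32: |R|=0.7312
|R(-1.65)|=0.7112 |R(-0.79)|=0.5221 |R(-0.72)|=0.5392
Bisect:
  x_lo=-2.3676 |R|=1.4352  x_hi=-0.1344 |R|=0.8746
  mid=-1.25101 |R|=0.53150 →hi
  mid=-1.80932 |R|=0.82750 →hi
  mid=-2.08848 |R|=1.09239 →lo
  mid=-1.94890 |R|=0.95021 →hi
  mid=-2.01869 |R|=1.01886 →lo
  mid=-1.98379 |R|=0.98393 →hi
  mid=-2.00124 |R|=1.00124 →lo
  ...
  [-2.00002,-1.99988] ⇒ x*=-2.0000
Interval (-2.0000, 0).

(-2.0000, 0).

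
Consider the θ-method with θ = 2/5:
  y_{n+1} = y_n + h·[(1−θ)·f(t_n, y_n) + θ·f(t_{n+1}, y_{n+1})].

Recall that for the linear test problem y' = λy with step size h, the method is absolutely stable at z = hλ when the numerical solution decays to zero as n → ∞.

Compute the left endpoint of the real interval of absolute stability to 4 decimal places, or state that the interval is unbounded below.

With y'=λy (z=hλ):
  y_{n+1} = y_n + z·[3/5·y_n + 2/5·y_{n+1}] ⇒ (1 − 2/5z)y_{n+1} = (1 + 3/5z)y_n
  R(z) = (1 + 3/5z)/(1 − 2/5z).

Boundary: |R(x)|=1, x<0.
x=-1.48: |R|=0.0704
R=−1: 1+3/5x = −1+2/5x ⇒ -1/5x=2 ⇒ x=2/(-1/5)=-10.0000
Confirm numerically:
  x=-9.775: |R|=0.99084 <1
  x=-9.306: |R|=0.97061 <1
  x=-6.432: |R|=0.80027 <1
  x=-5.027: |R|=0.66966 <1
  x=-10.335: |R|=1.01305 >1
  x=-10.118: |R|=1.00468 >1
So |R|<1 on (-10.0000, 0).

z* = -10.0000.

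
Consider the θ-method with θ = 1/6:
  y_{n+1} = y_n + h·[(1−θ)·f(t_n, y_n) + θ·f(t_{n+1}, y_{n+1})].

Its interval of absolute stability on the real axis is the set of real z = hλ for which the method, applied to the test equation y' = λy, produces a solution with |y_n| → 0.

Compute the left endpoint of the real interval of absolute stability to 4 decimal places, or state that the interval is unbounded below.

On y'=λy, z=hλ:
  y_{n+1} = y_n + z·[5/6·y_n + 1/6·y_{n+1}] ⇒ (1 − 1/6z)y_{n+1} = (1 + 5/6z)y_n
  so R(z) = (1 + 5/6z)/(1 − 1/6z).

Need |R(x)|<1, x<0.
x=-0.71: |R|=0.3651
R=−1: 1+5/6x = −1+1/6x ⇒ -2/3x=2 ⇒ x=2/(-2/3)=-3.0000
Confirm numerically:
  x=-2.856: |R|=0.93496 <1
  x=-2.190: |R|=0.60440 <1
  x=-1.862: |R|=0.42101 <1
  x=-1.333: |R|=0.09069 <1
  x=-3.479: |R|=1.20213 >1
  x=-3.128: |R|=1.05609 >1
  x=-3.037: |R|=1.01638 >1
Interval (-3.0000, 0).

left endpoint -3.0000.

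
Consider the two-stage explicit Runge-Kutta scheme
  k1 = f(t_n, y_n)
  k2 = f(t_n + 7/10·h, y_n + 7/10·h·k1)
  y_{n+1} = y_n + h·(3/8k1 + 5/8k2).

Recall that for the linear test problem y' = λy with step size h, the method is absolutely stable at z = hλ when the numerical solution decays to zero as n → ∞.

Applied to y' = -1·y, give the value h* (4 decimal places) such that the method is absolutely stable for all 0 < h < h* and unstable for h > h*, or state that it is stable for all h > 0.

On y'=λy, z=hλ:
  k1=λy_n ⇒ h·k1=z·y_n;  k2=λ(1+7/10z)y_n ⇒ h·k2=z(1+7/10z)y_n
  y_{n+1}/y_n = 1 + 3/8z + 5/8z(1+7/10z) = 1 + z + 7/16z²
  R(z) = 1 + z + 7/16z².

Need |R(x)|<1, x<0.
x=-1.01: |R|=0.4363
R=1: x+7/16x²=0 ⇒ x=−16/7=-2.2857; min R=1−1/(4·7/16)=0.4286>−1
Confirm numerically:
  x=-1.610: |R|=0.52404 <1
  x=-1.505: |R|=0.48595 <1
  x=-0.983: |R|=0.43975 <1
  x=-2.757: |R|=1.56846 >1
  x=-2.435: |R|=1.15904 >1
  x=-2.363: |R|=1.07990 >1
Interval (-2.2857, 0).

(-2.2857,0); λ=-1 ⇒ h* = (16/7)/1 = 2.2857.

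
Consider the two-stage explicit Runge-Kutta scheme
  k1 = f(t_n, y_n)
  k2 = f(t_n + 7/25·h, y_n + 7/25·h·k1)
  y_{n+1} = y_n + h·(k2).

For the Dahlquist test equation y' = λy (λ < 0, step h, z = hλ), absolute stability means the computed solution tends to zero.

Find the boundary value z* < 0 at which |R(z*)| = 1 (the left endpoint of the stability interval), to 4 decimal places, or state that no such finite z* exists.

left endpoint -3.5714.

Test eqn y'=λy, z=hλ:
  k1=λy_n ⇒ h·k1=z·y_n;  k2=λ(1+7/25z)y_n ⇒ h·k2=z(1+7/25z)y_n
  y_{n+1}/y_n = 1 + z(1+7/25z) = 1 + z + 7/25z²
  R(z) = 1 + z + 7/25z².

Boundary: |R(x)|=1, x<0.
x=-1.29: |R|=0.1759
R=1: x+7/25x²=0 ⇒ x=−25/7=-3.5714; min R=1−1/(4·7/25)=0.1071>−1
Confirm numerically:
  x=-3.195: |R|=0.66325 <1
  x=-2.769: |R|=0.37786 <1
  x=-1.794: |R|=0.10716 <1
  x=-1.564: |R|=0.12091 <1
  x=-3.960: |R|=1.43085 >1
  x=-3.745: |R|=1.18201 >1
Interval (-3.5714, 0).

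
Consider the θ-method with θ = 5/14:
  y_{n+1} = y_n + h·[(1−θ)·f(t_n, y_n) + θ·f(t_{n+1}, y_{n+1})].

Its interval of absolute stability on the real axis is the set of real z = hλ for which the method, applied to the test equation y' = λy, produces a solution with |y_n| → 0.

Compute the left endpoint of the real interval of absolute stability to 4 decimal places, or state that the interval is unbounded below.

Set f=λy, z=hλ:
  y_{n+1} = y_n + z·[9/14·y_n + 5/14·y_{n+1}] ⇒ (1 − 5/14z)y_{n+1} = (1 + 9/14z)y_n
  so R(z) = (1 + 9/14z)/(1 − 5/14z).

Solve |R(x)|<1 on ℝ⁻.
x=-1.77: |R|=0.0845
R=−1: 1+9/14x = −1+5/14x ⇒ -2/7x=2 ⇒ x=2/(-2/7)=-7.0000
Confirm numerically:
  x=-6.651: |R|=0.97046 <1
  x=-5.549: |R|=0.86097 <1
  x=-5.477: |R|=0.85280 <1
  x=-4.761: |R|=0.76310 <1
  x=-7.418: |R|=1.03273 >1
  x=-7.171: |R|=1.01372 >1
So |R|<1 on (-7.0000, 0).

left endpoint -7.0000.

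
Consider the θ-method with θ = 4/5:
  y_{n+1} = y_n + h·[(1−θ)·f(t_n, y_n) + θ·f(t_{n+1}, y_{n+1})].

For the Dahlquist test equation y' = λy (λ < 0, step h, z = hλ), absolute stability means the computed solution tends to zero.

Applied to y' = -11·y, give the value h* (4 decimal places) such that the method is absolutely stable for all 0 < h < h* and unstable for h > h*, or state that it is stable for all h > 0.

(−∞, 0) — no finite endpoint. Any h>0 works for λ=-11.

On y'=λy, z=hλ:
  y_{n+1} = y_n + z·[1/5·y_n + 4/5·y_{n+1}] ⇒ (1 − 4/5z)y_{n+1} = (1 + 1/5z)y_n
  ⇒ R(z) = (1 + 1/5z)/(1 − 4/5z).

Solve |R(x)|<1 on ℝ⁻.
x=-0.32: |R|=0.7452
x=-2: |R|=0.2308
x=-10: |R|=0.1111
x=-100: |R|=0.2346
θ=4/5≥1/2 ⇒ |1+1/5x|<|1−4/5x| ∀x<0 ⇒ unbounded interval.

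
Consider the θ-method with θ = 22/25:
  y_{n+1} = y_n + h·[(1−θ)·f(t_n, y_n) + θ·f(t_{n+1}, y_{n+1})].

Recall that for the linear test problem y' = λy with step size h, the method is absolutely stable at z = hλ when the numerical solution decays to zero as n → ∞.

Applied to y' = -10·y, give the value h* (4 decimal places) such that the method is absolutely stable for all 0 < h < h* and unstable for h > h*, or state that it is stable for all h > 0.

With y'=λy (z=hλ):
  y_{n+1} = y_n + z·[3/25·y_n + 22/25·y_{n+1}] ⇒ (1 − 22/25z)y_{n+1} = (1 + 3/25z)y_n
  Hence R(z) = (1 + 3/25z)/(1 − 22/25z).

Boundary: |R(x)|=1, x<0.
x=-0.33: |R|=0.7443
x=-2: |R|=0.2754
x=-10: |R|=0.0204
x=-100: |R|=0.1236
θ=22/25≥1/2 ⇒ |1+3/25x|<|1−22/25x| ∀x<0 ⇒ stable on all of ℝ⁻.

unbounded; (−∞, 0). Any h>0 works for λ=-10.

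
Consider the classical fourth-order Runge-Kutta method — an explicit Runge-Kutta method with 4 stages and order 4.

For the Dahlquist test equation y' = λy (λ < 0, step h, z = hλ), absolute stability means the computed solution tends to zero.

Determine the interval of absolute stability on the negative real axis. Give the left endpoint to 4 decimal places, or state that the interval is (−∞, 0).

(-2.7853, 0).

With y'=λy (z=hλ):
  order 4, 4-stage ⇒ R(z)=1+z+z^2/2+z^3/6+z^4/24
  (e.g. R(-1.19)=0.32075, |R|=0.32075)

Boundary: |R(x)|=1, x<0.
x=-1.19: |R|=0.3207
|R(-2.96)|=1.2970 |R(-2.84)|=1.0857 |R(-0.66)|=0.5178
Bisect:
  x_lo=-3.4049 |R|=2.4129  x_hi=-0.3688 |R|=0.6916
  mid=-1.88682 |R|=0.30178 →hi
  mid=-2.64584 |R|=0.80932 →hi
  mid=-3.02535 |R|=1.42651 →lo
  mid=-2.83560 |R|=1.07853 →lo
  mid=-2.74072 |R|=0.93485 →hi
  mid=-2.78816 |R|=1.00433 →lo
  mid=-2.76444 |R|=0.96901 →hi
  ...
  [-2.78538,-2.78519] ⇒ x*=-2.7853
Stable set (-2.7853, 0).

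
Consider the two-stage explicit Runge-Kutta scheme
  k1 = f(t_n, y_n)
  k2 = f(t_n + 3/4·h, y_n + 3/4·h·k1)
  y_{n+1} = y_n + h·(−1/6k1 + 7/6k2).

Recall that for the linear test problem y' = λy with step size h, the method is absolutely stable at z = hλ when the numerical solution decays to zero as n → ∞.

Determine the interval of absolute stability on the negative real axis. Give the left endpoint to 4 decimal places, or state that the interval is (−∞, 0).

With y'=λy (z=hλ):
  k1=λy_n ⇒ h·k1=z·y_n;  k2=λ(1+3/4z)y_n ⇒ h·k2=z(1+3/4z)y_n
  y_{n+1}/y_n = 1 − 1/6z + 7/6z(1+3/4z) = 1 + z + 7/8z²
  R(z) = 1 + z + 7/8z².

Need |R(x)|<1, x<0.
x=-0.66: |R|=0.7211
R=1: x+7/8x²=0 ⇒ x=−8/7=-1.1429; min R=1−1/(4·7/8)=0.7143>−1
Confirm numerically:
  x=-0.959: |R|=0.84572 <1
  x=-0.946: |R|=0.83705 <1
  x=-0.805: |R|=0.76202 <1
  x=-0.581: |R|=0.71437 <1
  x=-1.508: |R|=1.48181 >1
  x=-1.270: |R|=1.14129 >1
So |R|<1 on (-1.1429, 0).

z∈(-1.1429,0).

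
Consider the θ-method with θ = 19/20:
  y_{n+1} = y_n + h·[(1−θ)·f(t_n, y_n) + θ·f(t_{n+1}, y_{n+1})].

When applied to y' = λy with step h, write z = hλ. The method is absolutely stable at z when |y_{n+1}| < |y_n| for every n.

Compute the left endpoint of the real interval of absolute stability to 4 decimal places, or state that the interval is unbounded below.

Test eqn y'=λy, z=hλ:
  y_{n+1} = y_n + z·[1/20·y_n + 19/20·y_{n+1}] ⇒ (1 − 19/20z)y_{n+1} = (1 + 1/20z)y_n
  Hence R(z) = (1 + 1/20z)/(1 − 19/20z).

Need |R(x)|<1, x<0.
x=-0.64: |R|=0.6020
x=-2: |R|=0.3103
x=-10: |R|=0.0476
x=-100: |R|=0.0417
θ=19/20≥1/2 ⇒ |1+1/20x|<|1−19/20x| ∀x<0 ⇒ unbounded interval.

interval (−∞, 0).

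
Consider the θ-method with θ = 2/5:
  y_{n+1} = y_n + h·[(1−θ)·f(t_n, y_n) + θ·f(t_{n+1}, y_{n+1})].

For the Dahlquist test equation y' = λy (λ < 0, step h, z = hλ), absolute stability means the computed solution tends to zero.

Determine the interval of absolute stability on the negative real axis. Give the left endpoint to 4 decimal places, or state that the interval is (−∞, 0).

z∈(-10.0000,0).

With y'=λy (z=hλ):
  y_{n+1} = y_n + z·[3/5·y_n + 2/5·y_{n+1}] ⇒ (1 − 2/5z)y_{n+1} = (1 + 3/5z)y_n
  so R(z) = (1 + 3/5z)/(1 − 2/5z).

Need |R(x)|<1, x<0.
x=-1.32: |R|=0.1361
R=−1: 1+3/5x = −1+2/5x ⇒ -1/5x=2 ⇒ x=2/(-1/5)=-10.0000
Confirm numerically:
  x=-8.759: |R|=0.94489 <1
  x=-6.389: |R|=0.79688 <1
  x=-5.614: |R|=0.72973 <1
  x=-10.515: |R|=1.01978 >1
  x=-10.399: |R|=1.01547 >1
Interval (-10.0000, 0).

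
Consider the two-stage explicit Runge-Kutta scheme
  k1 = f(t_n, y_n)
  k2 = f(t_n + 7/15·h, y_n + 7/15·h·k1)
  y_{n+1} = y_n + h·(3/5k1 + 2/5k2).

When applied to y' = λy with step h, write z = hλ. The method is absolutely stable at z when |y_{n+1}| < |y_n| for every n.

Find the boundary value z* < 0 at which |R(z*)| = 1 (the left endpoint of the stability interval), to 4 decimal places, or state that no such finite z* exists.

z* = -5.3571.

On y'=λy, z=hλ:
  k1=λy_n ⇒ h·k1=z·y_n;  k2=λ(1+7/15z)y_n ⇒ h·k2=z(1+7/15z)y_n
  y_{n+1}/y_n = 1 + 3/5z + 2/5z(1+7/15z) = 1 + z + 14/75z²
  ⇒ R(z) = 1 + z + 14/75z².

Find x<0 with |R(x)|<1.
x=-1.22: |R|=0.0578
R=1: x+14/75x²=0 ⇒ x=−75/14=-5.3571; min R=1−1/(4·14/75)=-0.3393>−1
Confirm numerically:
  x=-4.938: |R|=0.61365 <1
  x=-4.702: |R|=0.42498 <1
  x=-4.380: |R|=0.20109 <1
  x=-2.255: |R|=0.30580 <1
  x=-5.924: |R|=1.62684 >1
  x=-5.858: |R|=1.54768 >1
  x=-5.585: |R|=1.23755 >1
Interval (-5.3571, 0).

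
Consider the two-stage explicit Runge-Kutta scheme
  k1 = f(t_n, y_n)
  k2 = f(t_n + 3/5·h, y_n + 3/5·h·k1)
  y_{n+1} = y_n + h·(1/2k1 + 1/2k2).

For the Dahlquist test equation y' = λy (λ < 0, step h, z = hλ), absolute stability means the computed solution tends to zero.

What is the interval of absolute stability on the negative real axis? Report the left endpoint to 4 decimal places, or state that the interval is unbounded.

(-3.3333, 0).

With y'=λy (z=hλ):
  k1=λy_n ⇒ h·k1=z·y_n;  k2=λ(1+3/5z)y_n ⇒ h·k2=z(1+3/5z)y_n
  y_{n+1}/y_n = 1 + 1/2z + 1/2z(1+3/5z) = 1 + z + 3/10z²
  ⇒ R(z) = 1 + z + 3/10z².

Find x<0 with |R(x)|<1.
x=-1.34: |R|=0.1987
R=1: x+3/10x²=0 ⇒ x=−10/3=-3.3333; min R=1−1/(4·3/10)=0.1667>−1
Confirm numerically:
  x=-2.807: |R|=0.55677 <1
  x=-2.765: |R|=0.52857 <1
  x=-1.529: |R|=0.17235 <1
  x=-3.466: |R|=1.13795 >1
  x=-3.379: |R|=1.04629 >1
Interval (-3.3333, 0).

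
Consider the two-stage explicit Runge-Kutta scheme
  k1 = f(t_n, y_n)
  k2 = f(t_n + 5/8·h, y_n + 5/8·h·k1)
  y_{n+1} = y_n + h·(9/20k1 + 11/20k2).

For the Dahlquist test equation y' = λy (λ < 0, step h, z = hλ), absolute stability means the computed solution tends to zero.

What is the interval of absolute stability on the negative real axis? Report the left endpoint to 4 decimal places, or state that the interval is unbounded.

Set f=λy, z=hλ:
  k1=λy_n ⇒ h·k1=z·y_n;  k2=λ(1+5/8z)y_n ⇒ h·k2=z(1+5/8z)y_n
  y_{n+1}/y_n = 1 + 9/20z + 11/20z(1+5/8z) = 1 + z + 11/32z²
  so R(z) = 1 + z + 11/32z².

Need |R(x)|<1, x<0.
x=-1.7: |R|=0.2934
R=1: x+11/32x²=0 ⇒ x=−32/11=-2.9091; min R=1−1/(4·11/32)=0.2727>−1
Confirm numerically:
  x=-2.779: |R|=0.87573 <1
  x=-2.388: |R|=0.57225 <1
  x=-1.265: |R|=0.28508 <1
  x=-3.211: |R|=1.33324 >1
  x=-3.198: |R|=1.31760 >1
  x=-3.004: |R|=1.09801 >1
So |R|<1 on (-2.9091, 0).

(-2.9091, 0).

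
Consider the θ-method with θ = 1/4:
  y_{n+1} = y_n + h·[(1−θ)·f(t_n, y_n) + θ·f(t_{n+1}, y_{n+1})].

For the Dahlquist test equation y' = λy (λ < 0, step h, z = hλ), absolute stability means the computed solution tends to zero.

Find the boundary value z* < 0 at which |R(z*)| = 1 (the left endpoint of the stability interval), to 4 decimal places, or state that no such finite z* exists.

z* = -4.0000.

Test eqn y'=λy, z=hλ:
  y_{n+1} = y_n + z·[3/4·y_n + 1/4·y_{n+1}] ⇒ (1 − 1/4z)y_{n+1} = (1 + 3/4z)y_n
  Hence R(z) = (1 + 3/4z)/(1 − 1/4z).

Need |R(x)|<1, x<0.
x=-0.65: |R|=0.4409
R=−1: 1+3/4x = −1+1/4x ⇒ -1/2x=2 ⇒ x=2/(-1/2)=-4.0000
Confirm numerically:
  x=-3.908: |R|=0.97673 <1
  x=-3.865: |R|=0.96567 <1
  x=-2.992: |R|=0.71167 <1
  x=-2.810: |R|=0.65051 <1
  x=-4.312: |R|=1.07507 >1
  x=-4.113: |R|=1.02786 >1
So |R|<1 on (-4.0000, 0).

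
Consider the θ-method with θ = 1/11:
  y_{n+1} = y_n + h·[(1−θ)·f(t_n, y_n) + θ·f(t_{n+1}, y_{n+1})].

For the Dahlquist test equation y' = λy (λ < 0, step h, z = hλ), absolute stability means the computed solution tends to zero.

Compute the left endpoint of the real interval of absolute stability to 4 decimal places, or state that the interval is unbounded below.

z* = -2.4444.

With y'=λy (z=hλ):
  y_{n+1} = y_n + z·[10/11·y_n + 1/11·y_{n+1}] ⇒ (1 − 1/11z)y_{n+1} = (1 + 10/11z)y_n
  Hence R(z) = (1 + 10/11z)/(1 − 1/11z).

Solve |R(x)|<1 on ℝ⁻.
x=-0.97: |R|=0.1086
R=−1: 1+10/11x = −1+1/11x ⇒ -9/11x=2 ⇒ x=2/(-9/11)=-2.4444
Confirm numerically:
  x=-2.062: |R|=0.73649 <1
  x=-1.794: |R|=0.54244 <1
  x=-1.110: |R|=0.00826 <1
  x=-2.680: |R|=1.15497 >1
  x=-2.498: |R|=1.03571 >1
  x=-2.490: |R|=1.03039 >1
Interval (-2.4444, 0).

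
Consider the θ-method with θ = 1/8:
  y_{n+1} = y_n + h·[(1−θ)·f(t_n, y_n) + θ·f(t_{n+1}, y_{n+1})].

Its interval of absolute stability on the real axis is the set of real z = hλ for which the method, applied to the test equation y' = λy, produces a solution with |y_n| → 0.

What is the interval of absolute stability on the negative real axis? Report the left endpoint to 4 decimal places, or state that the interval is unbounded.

z∈(-2.6667,0).

On y'=λy, z=hλ:
  y_{n+1} = y_n + z·[7/8·y_n + 1/8·y_{n+1}] ⇒ (1 − 1/8z)y_{n+1} = (1 + 7/8z)y_n
  ⇒ R(z) = (1 + 7/8z)/(1 − 1/8z).

Boundary: |R(x)|=1, x<0.
x=-1.5: |R|=0.2632
R=−1: 1+7/8x = −1+1/8x ⇒ -3/4x=2 ⇒ x=2/(-3/4)=-2.6667
Confirm numerically:
  x=-1.813: |R|=0.47804 <1
  x=-1.781: |R|=0.45670 <1
  x=-1.583: |R|=0.32151 <1
  x=-3.264: |R|=1.31818 >1
  x=-3.237: |R|=1.30453 >1
  x=-3.134: |R|=1.25184 >1
Interval (-2.6667, 0).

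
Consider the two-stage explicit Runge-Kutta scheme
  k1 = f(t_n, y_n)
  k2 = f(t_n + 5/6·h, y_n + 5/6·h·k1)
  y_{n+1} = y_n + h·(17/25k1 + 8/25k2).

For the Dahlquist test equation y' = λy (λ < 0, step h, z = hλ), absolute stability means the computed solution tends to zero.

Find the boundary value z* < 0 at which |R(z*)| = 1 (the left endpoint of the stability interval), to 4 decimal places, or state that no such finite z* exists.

On y'=λy, z=hλ:
  k1=λy_n ⇒ h·k1=z·y_n;  k2=λ(1+5/6z)y_n ⇒ h·k2=z(1+5/6z)y_n
  y_{n+1}/y_n = 1 + 17/25z + 8/25z(1+5/6z) = 1 + z + 4/15z²
  R(z) = 1 + z + 4/15z².

Solve |R(x)|<1 on ℝ⁻.
x=-1.7: |R|=0.0707
R=1: x+4/15x²=0 ⇒ x=−15/4=-3.7500; min R=1−1/(4·4/15)=0.0625>−1
Confirm numerically:
  x=-2.188: |R|=0.08863 <1
  x=-1.934: |R|=0.06343 <1
  x=-1.797: |R|=0.06412 <1
  x=-4.195: |R|=1.49781 >1
  x=-3.778: |R|=1.02821 >1
Stable set (-3.7500, 0).

left endpoint -3.7500.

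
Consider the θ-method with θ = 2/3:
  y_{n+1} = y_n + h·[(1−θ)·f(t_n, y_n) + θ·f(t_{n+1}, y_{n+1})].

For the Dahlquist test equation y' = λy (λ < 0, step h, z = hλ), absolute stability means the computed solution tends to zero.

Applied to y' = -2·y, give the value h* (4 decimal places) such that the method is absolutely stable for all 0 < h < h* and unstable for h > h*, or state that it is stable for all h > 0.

interval (−∞, 0). Any h>0 works for λ=-2.

Test eqn y'=λy, z=hλ:
  y_{n+1} = y_n + z·[1/3·y_n + 2/3·y_{n+1}] ⇒ (1 − 2/3z)y_{n+1} = (1 + 1/3z)y_n
  ⇒ R(z) = (1 + 1/3z)/(1 − 2/3z).

Find x<0 with |R(x)|<1.
x=-1.18: |R|=0.3396
x=-2: |R|=0.1429
x=-10: |R|=0.3043
x=-100: |R|=0.4778
θ=2/3≥1/2 ⇒ |1+1/3x|<|1−2/3x| ∀x<0 ⇒ interval (−∞,0).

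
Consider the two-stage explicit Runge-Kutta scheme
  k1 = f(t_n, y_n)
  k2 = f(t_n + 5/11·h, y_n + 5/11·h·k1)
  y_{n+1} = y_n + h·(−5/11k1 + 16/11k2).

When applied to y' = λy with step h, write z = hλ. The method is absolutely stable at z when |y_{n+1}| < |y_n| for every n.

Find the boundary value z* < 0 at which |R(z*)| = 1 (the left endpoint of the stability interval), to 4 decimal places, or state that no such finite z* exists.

Set f=λy, z=hλ:
  k1=λy_n ⇒ h·k1=z·y_n;  k2=λ(1+5/11z)y_n ⇒ h·k2=z(1+5/11z)y_n
  y_{n+1}/y_n = 1 − 5/11z + 16/11z(1+5/11z) = 1 + z + 80/121z²
  R(z) = 1 + z + 80/121z².

Boundary: |R(x)|=1, x<0.
x=-1.48: |R|=0.9682
R=1: x+80/121x²=0 ⇒ x=−121/80=-1.5125; min R=1−1/(4·80/121)=0.6219>−1
Confirm numerically:
  x=-1.331: |R|=0.84028 <1
  x=-0.926: |R|=0.64093 <1
  x=-0.806: |R|=0.62351 <1
  x=-1.920: |R|=1.51729 >1
  x=-1.588: |R|=1.07927 >1
  x=-1.560: |R|=1.04899 >1
Interval (-1.5125, 0).

left endpoint -1.5125.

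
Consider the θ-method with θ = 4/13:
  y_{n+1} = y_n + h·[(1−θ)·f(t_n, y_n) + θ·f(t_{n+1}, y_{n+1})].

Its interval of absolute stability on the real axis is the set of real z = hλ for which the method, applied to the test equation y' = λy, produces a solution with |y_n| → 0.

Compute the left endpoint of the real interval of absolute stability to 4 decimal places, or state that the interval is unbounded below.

On y'=λy, z=hλ:
  y_{n+1} = y_n + z·[9/13·y_n + 4/13·y_{n+1}] ⇒ (1 − 4/13z)y_{n+1} = (1 + 9/13z)y_n
  R(z) = (1 + 9/13z)/(1 − 4/13z).

Boundary: |R(x)|=1, x<0.
x=-1.58: |R|=0.0631
R=−1: 1+9/13x = −1+4/13x ⇒ -5/13x=2 ⇒ x=2/(-5/13)=-5.2000
Confirm numerically:
  x=-5.000: |R|=0.96970 <1
  x=-4.446: |R|=0.87753 <1
  x=-3.670: |R|=0.72363 <1
  x=-5.788: |R|=1.08132 >1
  x=-5.500: |R|=1.04286 >1
So |R|<1 on (-5.2000, 0).

left endpoint -5.2000.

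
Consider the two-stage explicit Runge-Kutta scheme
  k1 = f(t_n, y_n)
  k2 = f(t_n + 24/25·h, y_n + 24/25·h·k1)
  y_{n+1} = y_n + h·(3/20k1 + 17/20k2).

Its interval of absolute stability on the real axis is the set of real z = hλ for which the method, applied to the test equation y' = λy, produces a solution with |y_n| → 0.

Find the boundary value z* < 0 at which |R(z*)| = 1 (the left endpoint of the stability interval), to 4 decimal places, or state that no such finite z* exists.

Test eqn y'=λy, z=hλ:
  k1=λy_n ⇒ h·k1=z·y_n;  k2=λ(1+24/25z)y_n ⇒ h·k2=z(1+24/25z)y_n
  y_{n+1}/y_n = 1 + 3/20z + 17/20z(1+24/25z) = 1 + z + 102/125z²
  ⇒ R(z) = 1 + z + 102/125z².

Find x<0 with |R(x)|<1.
x=-0.67: |R|=0.6963
R=1: x+102/125x²=0 ⇒ x=−125/102=-1.2255; min R=1−1/(4·102/125)=0.6936>−1
Confirm numerically:
  x=-1.056: |R|=0.85395 <1
  x=-1.011: |R|=0.82305 <1
  x=-0.706: |R|=0.70072 <1
  x=-0.561: |R|=0.69581 <1
  x=-1.752: |R|=1.75272 >1
  x=-1.315: |R|=1.09605 >1
Stable set (-1.2255, 0).

left endpoint -1.2255.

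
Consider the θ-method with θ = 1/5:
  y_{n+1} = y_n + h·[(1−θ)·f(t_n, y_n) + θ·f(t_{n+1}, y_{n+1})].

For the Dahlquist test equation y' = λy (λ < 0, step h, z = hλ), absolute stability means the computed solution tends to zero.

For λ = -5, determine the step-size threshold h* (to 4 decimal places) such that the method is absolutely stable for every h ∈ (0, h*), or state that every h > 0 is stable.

(-3.3333,0); λ=-5 ⇒ h* = (10/3)/5 = 0.6667.

With y'=λy (z=hλ):
  y_{n+1} = y_n + z·[4/5·y_n + 1/5·y_{n+1}] ⇒ (1 − 1/5z)y_{n+1} = (1 + 4/5z)y_n
  ⇒ R(z) = (1 + 4/5z)/(1 − 1/5z).

Need |R(x)|<1, x<0.
x=-0.66: |R|=0.4170
R=−1: 1+4/5x = −1+1/5x ⇒ -3/5x=2 ⇒ x=2/(-3/5)=-3.3333
Confirm numerically:
  x=-2.641: |R|=0.72818 <1
  x=-2.542: |R|=0.68523 <1
  x=-2.030: |R|=0.44381 <1
  x=-1.811: |R|=0.32947 <1
  x=-3.743: |R|=1.14057 >1
  x=-3.623: |R|=1.10078 >1
  x=-3.445: |R|=1.03967 >1
So |R|<1 on (-3.3333, 0).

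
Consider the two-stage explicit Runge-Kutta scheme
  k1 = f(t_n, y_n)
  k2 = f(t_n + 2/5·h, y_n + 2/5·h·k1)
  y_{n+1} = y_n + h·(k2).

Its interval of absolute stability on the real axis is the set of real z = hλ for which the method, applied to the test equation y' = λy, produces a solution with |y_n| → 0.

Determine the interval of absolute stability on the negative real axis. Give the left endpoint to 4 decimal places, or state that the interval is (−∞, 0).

On y'=λy, z=hλ:
  k1=λy_n ⇒ h·k1=z·y_n;  k2=λ(1+2/5z)y_n ⇒ h·k2=z(1+2/5z)y_n
  y_{n+1}/y_n = 1 + z(1+2/5z) = 1 + z + 2/5z²
  ⇒ R(z) = 1 + z + 2/5z².

Boundary: |R(x)|=1, x<0.
x=-1.67: |R|=0.4456
R=1: x+2/5x²=0 ⇒ x=−5/2=-2.5000; min R=1−1/(4·2/5)=0.3750>−1
Confirm numerically:
  x=-2.020: |R|=0.61216 <1
  x=-1.853: |R|=0.52044 <1
  x=-1.497: |R|=0.39940 <1
  x=-1.304: |R|=0.37617 <1
  x=-2.991: |R|=1.58743 >1
  x=-2.520: |R|=1.02016 >1
Stable set (-2.5000, 0).

(-2.5000, 0).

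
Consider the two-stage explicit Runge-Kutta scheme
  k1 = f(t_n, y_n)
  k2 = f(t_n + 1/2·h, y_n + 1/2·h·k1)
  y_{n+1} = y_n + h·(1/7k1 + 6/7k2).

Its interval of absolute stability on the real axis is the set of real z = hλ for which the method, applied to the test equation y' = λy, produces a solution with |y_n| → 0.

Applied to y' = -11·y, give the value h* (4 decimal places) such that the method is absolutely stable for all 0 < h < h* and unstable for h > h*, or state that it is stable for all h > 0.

(-2.3333,0); λ=-11 ⇒ h* = (7/3)/11 = 0.2121.

Set f=λy, z=hλ:
  k1=λy_n ⇒ h·k1=z·y_n;  k2=λ(1+1/2z)y_n ⇒ h·k2=z(1+1/2z)y_n
  y_{n+1}/y_n = 1 + 1/7z + 6/7z(1+1/2z) = 1 + z + 3/7z²
  Hence R(z) = 1 + z + 3/7z².

Solve |R(x)|<1 on ℝ⁻.
x=-1.71: |R|=0.5432
R=1: x+3/7x²=0 ⇒ x=−7/3=-2.3333; min R=1−1/(4·3/7)=0.4167>−1
Confirm numerically:
  x=-2.269: |R|=0.93744 <1
  x=-1.885: |R|=0.63781 <1
  x=-1.596: |R|=0.49566 <1
  x=-1.510: |R|=0.46719 <1
  x=-2.906: |R|=1.71322 >1
  x=-2.409: |R|=1.07812 >1
Stable set (-2.3333, 0).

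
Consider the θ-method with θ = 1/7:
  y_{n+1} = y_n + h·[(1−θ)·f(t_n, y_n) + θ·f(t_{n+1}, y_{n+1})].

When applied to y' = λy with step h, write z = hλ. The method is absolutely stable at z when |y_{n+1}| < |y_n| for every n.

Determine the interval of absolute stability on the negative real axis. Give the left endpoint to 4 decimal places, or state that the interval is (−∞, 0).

Set f=λy, z=hλ:
  y_{n+1} = y_n + z·[6/7·y_n + 1/7·y_{n+1}] ⇒ (1 − 1/7z)y_{n+1} = (1 + 6/7z)y_n
  Hence R(z) = (1 + 6/7z)/(1 − 1/7z).

Find x<0 with |R(x)|<1.
x=-0.35: |R|=0.6667
R=−1: 1+6/7x = −1+1/7x ⇒ -5/7x=2 ⇒ x=2/(-5/7)=-2.8000
Confirm numerically:
  x=-2.633: |R|=0.91332 <1
  x=-2.084: |R|=0.60590 <1
  x=-1.523: |R|=0.25085 <1
  x=-3.372: |R|=1.27574 >1
  x=-3.162: |R|=1.17811 >1
  x=-2.997: |R|=1.09853 >1
Interval (-2.8000, 0).

z∈(-2.8000,0).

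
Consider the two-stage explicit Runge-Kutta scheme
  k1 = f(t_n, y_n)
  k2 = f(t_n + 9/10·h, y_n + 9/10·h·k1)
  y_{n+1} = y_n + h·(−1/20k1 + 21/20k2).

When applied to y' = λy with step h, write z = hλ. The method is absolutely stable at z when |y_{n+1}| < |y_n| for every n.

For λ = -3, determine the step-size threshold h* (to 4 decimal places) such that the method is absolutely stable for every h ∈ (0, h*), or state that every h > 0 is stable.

Test eqn y'=λy, z=hλ:
  k1=λy_n ⇒ h·k1=z·y_n;  k2=λ(1+9/10z)y_n ⇒ h·k2=z(1+9/10z)y_n
  y_{n+1}/y_n = 1 − 1/20z + 21/20z(1+9/10z) = 1 + z + 189/200z²
  Hence R(z) = 1 + z + 189/200z².

Boundary: |R(x)|=1, x<0.
x=-1.24: |R|=1.2130
R=1: x+189/200x²=0 ⇒ x=−200/189=-1.0582; min R=1−1/(4·189/200)=0.7354>−1
Confirm numerically:
  x=-0.995: |R|=0.94057 <1
  x=-0.985: |R|=0.93186 <1
  x=-0.617: |R|=0.74275 <1
  x=-0.518: |R|=0.73557 <1
  x=-1.606: |R|=1.83138 >1
  x=-1.464: |R|=1.56141 >1
Stable set (-1.0582, 0).

(-1.0582,0); λ=-3 ⇒ h* = (200/189)/3 = 0.3527.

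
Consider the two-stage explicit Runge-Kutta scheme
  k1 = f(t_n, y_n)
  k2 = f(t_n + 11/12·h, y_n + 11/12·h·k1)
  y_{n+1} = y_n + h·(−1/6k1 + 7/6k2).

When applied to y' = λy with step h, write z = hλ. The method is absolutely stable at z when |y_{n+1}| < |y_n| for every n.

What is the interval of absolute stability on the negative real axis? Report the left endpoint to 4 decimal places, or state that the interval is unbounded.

On y'=λy, z=hλ:
  k1=λy_n ⇒ h·k1=z·y_n;  k2=λ(1+11/12z)y_n ⇒ h·k2=z(1+11/12z)y_n
  y_{n+1}/y_n = 1 − 1/6z + 7/6z(1+11/12z) = 1 + z + 77/72z²
  so R(z) = 1 + z + 77/72z².

Need |R(x)|<1, x<0.
x=-0.98: |R|=1.0471
R=1: x+77/72x²=0 ⇒ x=−72/77=-0.9351; min R=1−1/(4·77/72)=0.7662>−1
Confirm numerically:
  x=-0.889: |R|=0.95620 <1
  x=-0.721: |R|=0.83494 <1
  x=-0.573: |R|=0.77813 <1
  x=-1.467: |R|=1.83454 >1
  x=-1.448: |R|=1.79431 >1
  x=-1.445: |R|=1.78803 >1
Stable set (-0.9351, 0).

z∈(-0.9351,0).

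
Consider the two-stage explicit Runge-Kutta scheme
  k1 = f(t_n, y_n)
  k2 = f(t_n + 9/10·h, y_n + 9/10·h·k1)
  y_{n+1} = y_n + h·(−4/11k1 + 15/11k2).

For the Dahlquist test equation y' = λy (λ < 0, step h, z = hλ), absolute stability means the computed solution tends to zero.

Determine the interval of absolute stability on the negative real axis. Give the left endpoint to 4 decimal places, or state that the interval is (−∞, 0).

Test eqn y'=λy, z=hλ:
  k1=λy_n ⇒ h·k1=z·y_n;  k2=λ(1+9/10z)y_n ⇒ h·k2=z(1+9/10z)y_n
  y_{n+1}/y_n = 1 − 4/11z + 15/11z(1+9/10z) = 1 + z + 27/22z²
  Hence R(z) = 1 + z + 27/22z².

Solve |R(x)|<1 on ℝ⁻.
x=-1.53: |R|=2.3429
R=1: x+27/22x²=0 ⇒ x=−22/27=-0.8148; min R=1−1/(4·27/22)=0.7963>−1
Confirm numerically:
  x=-0.780: |R|=0.96667 <1
  x=-0.741: |R|=0.93287 <1
  x=-0.542: |R|=0.81853 <1
  x=-1.232: |R|=1.63078 >1
  x=-1.100: |R|=1.38500 >1
  x=-0.984: |R|=1.20431 >1
So |R|<1 on (-0.8148, 0).

(-0.8148, 0).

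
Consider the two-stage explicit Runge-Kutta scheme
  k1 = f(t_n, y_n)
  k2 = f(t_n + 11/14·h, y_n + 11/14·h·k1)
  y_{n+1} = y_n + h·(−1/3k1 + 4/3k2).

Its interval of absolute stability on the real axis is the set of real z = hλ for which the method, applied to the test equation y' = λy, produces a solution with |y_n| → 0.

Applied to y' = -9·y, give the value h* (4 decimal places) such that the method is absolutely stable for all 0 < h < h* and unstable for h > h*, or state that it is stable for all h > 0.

Test eqn y'=λy, z=hλ:
  k1=λy_n ⇒ h·k1=z·y_n;  k2=λ(1+11/14z)y_n ⇒ h·k2=z(1+11/14z)y_n
  y_{n+1}/y_n = 1 − 1/3z + 4/3z(1+11/14z) = 1 + z + 22/21z²
  so R(z) = 1 + z + 22/21z².

Need |R(x)|<1, x<0.
x=-1.73: |R|=2.4054
R=1: x+22/21x²=0 ⇒ x=−21/22=-0.9545; min R=1−1/(4·22/21)=0.7614>−1
Confirm numerically:
  x=-0.666: |R|=0.79868 <1
  x=-0.574: |R|=0.77117 <1
  x=-0.436: |R|=0.76315 <1
  x=-0.412: |R|=0.76583 <1
  x=-1.542: |R|=1.94899 >1
  x=-1.434: |R|=1.72028 >1
  x=-1.263: |R|=1.40813 >1
So |R|<1 on (-0.9545, 0).

(-0.9545,0); λ=-9 ⇒ h* = (21/22)/9 = 0.1061.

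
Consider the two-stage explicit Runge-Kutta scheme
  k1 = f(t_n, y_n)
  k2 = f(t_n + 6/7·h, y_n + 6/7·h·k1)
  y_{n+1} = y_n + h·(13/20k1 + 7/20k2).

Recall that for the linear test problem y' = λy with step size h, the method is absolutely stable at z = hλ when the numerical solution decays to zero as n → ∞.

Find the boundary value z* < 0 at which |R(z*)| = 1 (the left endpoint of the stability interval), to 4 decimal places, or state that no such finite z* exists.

z* = -3.3333.

Set f=λy, z=hλ:
  k1=λy_n ⇒ h·k1=z·y_n;  k2=λ(1+6/7z)y_n ⇒ h·k2=z(1+6/7z)y_n
  y_{n+1}/y_n = 1 + 13/20z + 7/20z(1+6/7z) = 1 + z + 3/10z²
  R(z) = 1 + z + 3/10z².

Boundary: |R(x)|=1, x<0.
x=-1.8: |R|=0.1720
R=1: x+3/10x²=0 ⇒ x=−10/3=-3.3333; min R=1−1/(4·3/10)=0.1667>−1
Confirm numerically:
  x=-2.563: |R|=0.40769 <1
  x=-2.347: |R|=0.30552 <1
  x=-2.162: |R|=0.24027 <1
  x=-3.832: |R|=1.57327 >1
  x=-3.410: |R|=1.07843 >1
Stable set (-3.3333, 0).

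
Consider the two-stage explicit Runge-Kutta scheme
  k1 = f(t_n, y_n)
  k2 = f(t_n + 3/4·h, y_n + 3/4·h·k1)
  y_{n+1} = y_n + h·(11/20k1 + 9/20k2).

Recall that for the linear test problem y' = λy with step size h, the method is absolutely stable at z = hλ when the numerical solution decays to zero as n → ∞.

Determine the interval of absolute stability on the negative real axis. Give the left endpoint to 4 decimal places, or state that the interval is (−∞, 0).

Test eqn y'=λy, z=hλ:
  k1=λy_n ⇒ h·k1=z·y_n;  k2=λ(1+3/4z)y_n ⇒ h·k2=z(1+3/4z)y_n
  y_{n+1}/y_n = 1 + 11/20z + 9/20z(1+3/4z) = 1 + z + 27/80z²
  so R(z) = 1 + z + 27/80z².

Need |R(x)|<1, x<0.
x=-0.94: |R|=0.3582
R=1: x+27/80x²=0 ⇒ x=−80/27=-2.9630; min R=1−1/(4·27/80)=0.2593>−1
Confirm numerically:
  x=-2.574: |R|=0.66210 <1
  x=-2.203: |R|=0.43496 <1
  x=-1.552: |R|=0.26094 <1
  x=-3.418: |R|=1.52492 >1
  x=-3.387: |R|=1.48472 >1
Stable set (-2.9630, 0).

(-2.9630, 0).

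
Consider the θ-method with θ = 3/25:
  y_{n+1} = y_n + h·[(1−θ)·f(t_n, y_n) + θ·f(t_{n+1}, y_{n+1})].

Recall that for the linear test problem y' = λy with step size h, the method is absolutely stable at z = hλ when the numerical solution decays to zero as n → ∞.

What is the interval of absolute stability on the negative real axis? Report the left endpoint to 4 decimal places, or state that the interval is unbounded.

With y'=λy (z=hλ):
  y_{n+1} = y_n + z·[22/25·y_n + 3/25·y_{n+1}] ⇒ (1 − 3/25z)y_{n+1} = (1 + 22/25z)y_n
  ⇒ R(z) = (1 + 22/25z)/(1 − 3/25z).

Find x<0 with |R(x)|<1.
x=-0.39: |R|=0.6274
R=−1: 1+22/25x = −1+3/25x ⇒ -19/25x=2 ⇒ x=2/(-19/25)=-2.6316
Confirm numerically:
  x=-2.502: |R|=0.92426 <1
  x=-1.953: |R|=0.58220 <1
  x=-1.951: |R|=0.58088 <1
  x=-1.170: |R|=0.02596 <1
  x=-3.006: |R|=1.20912 >1
  x=-2.975: |R|=1.19234 >1
  x=-2.750: |R|=1.06767 >1
So |R|<1 on (-2.6316, 0).

z∈(-2.6316,0).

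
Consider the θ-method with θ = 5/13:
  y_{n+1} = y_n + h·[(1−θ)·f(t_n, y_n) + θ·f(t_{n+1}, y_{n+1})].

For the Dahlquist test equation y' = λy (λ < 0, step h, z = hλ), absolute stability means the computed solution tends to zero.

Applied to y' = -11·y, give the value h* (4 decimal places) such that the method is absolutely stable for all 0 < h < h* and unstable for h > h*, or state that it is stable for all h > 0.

(-8.6667,0); λ=-11 ⇒ h* = (26/3)/11 = 0.7879.

Set f=λy, z=hλ:
  y_{n+1} = y_n + z·[8/13·y_n + 5/13·y_{n+1}] ⇒ (1 − 5/13z)y_{n+1} = (1 + 8/13z)y_n
  Hence R(z) = (1 + 8/13z)/(1 − 5/13z).

Solve |R(x)|<1 on ℝ⁻.
x=-0.99: |R|=0.2830
R=−1: 1+8/13x = −1+5/13x ⇒ -3/13x=2 ⇒ x=2/(-3/13)=-8.6667
Confirm numerically:
  x=-7.635: |R|=0.93952 <1
  x=-5.487: |R|=0.76409 <1
  x=-4.242: |R|=0.61198 <1
  x=-3.969: |R|=0.57092 <1
  x=-8.826: |R|=1.00837 >1
  x=-8.824: |R|=1.00826 >1
Stable set (-8.6667, 0).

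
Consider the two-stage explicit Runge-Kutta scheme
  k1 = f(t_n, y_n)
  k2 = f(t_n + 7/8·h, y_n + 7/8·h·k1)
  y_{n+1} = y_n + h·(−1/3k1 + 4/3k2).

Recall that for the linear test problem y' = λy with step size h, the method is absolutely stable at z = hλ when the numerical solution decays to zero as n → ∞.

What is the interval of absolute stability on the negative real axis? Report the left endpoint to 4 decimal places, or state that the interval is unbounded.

z∈(-0.8571,0).

Set f=λy, z=hλ:
  k1=λy_n ⇒ h·k1=z·y_n;  k2=λ(1+7/8z)y_n ⇒ h·k2=z(1+7/8z)y_n
  y_{n+1}/y_n = 1 − 1/3z + 4/3z(1+7/8z) = 1 + z + 7/6z²
  so R(z) = 1 + z + 7/6z².

Solve |R(x)|<1 on ℝ⁻.
x=-1.08: |R|=1.2808
R=1: x+7/6x²=0 ⇒ x=−6/7=-0.8571; min R=1−1/(4·7/6)=0.7857>−1
Confirm numerically:
  x=-0.607: |R|=0.82286 <1
  x=-0.469: |R|=0.78762 <1
  x=-0.433: |R|=0.78574 <1
  x=-1.394: |R|=1.87311 >1
  x=-1.064: |R|=1.25678 >1
  x=-0.881: |R|=1.02452 >1
Stable set (-0.8571, 0).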